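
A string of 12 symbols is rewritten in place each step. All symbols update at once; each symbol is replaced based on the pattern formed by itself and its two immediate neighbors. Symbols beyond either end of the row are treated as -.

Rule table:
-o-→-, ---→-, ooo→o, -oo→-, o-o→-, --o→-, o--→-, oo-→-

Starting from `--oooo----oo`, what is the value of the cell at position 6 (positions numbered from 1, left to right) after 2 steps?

step 1: ---oo-------
step 2: ------------
position 6 holds -

-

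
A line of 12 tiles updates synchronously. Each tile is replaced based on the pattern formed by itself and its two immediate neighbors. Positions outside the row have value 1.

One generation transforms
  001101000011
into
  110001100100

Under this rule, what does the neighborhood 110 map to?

0

At position 3 the neighborhood is 110; the next row has 0 there.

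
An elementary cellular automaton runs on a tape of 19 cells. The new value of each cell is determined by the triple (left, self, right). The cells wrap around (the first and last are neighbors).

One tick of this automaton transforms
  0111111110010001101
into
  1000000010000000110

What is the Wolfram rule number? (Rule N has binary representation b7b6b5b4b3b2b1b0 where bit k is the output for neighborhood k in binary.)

96

position 2: 111 → 0  (bit 7 = 0)
position 8: 110 → 1  (bit 6 = 1)
position 0: 101 → 1  (bit 5 = 1)
position 9: 100 → 0  (bit 4 = 0)
position 1: 011 → 0  (bit 3 = 0)
position 11: 010 → 0  (bit 2 = 0)
position 10: 001 → 0  (bit 1 = 0)
position 13: 000 → 0  (bit 0 = 0)
bits b7..b0 = 01100000 = 96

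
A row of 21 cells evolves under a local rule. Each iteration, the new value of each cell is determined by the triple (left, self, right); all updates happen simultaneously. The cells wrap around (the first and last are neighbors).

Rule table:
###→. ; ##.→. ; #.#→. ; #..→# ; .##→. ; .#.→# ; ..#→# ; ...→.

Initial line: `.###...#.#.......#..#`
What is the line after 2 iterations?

#..##......#...#.....

....#.##.##.....#####
#..##......#...#.....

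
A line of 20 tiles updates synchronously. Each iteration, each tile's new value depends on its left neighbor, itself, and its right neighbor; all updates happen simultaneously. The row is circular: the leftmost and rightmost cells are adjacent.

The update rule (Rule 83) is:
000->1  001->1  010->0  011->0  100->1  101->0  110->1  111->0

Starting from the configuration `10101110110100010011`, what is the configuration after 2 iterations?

01111101101100100111

10000010010011101100
01111101101100100111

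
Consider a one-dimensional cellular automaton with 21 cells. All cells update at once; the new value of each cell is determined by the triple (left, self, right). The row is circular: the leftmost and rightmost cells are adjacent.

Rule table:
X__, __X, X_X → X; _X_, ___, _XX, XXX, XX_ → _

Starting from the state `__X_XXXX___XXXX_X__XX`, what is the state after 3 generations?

generation 1: XX_X____X_X____X_XX__
generation 2: __X_X__X_X_X__X_X__XX
generation 3: XX_X_XX_X_X_XX_X_XX__

XX_X_XX_X_X_XX_X_XX__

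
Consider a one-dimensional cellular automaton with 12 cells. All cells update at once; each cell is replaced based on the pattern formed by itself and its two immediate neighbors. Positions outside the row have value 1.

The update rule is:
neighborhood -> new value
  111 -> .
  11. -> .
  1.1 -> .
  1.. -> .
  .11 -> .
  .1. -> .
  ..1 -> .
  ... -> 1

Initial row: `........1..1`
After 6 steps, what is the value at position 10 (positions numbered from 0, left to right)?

1

.111111.....
........111.
.111111.....  (repeats step 1; period 2)
step 6: ........111.
position 10 holds 1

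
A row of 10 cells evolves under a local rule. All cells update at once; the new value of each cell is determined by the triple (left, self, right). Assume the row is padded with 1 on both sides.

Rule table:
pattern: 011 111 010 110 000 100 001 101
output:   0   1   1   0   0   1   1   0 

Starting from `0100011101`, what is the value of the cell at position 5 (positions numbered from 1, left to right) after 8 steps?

step 1: 0110101000
step 2: 0000101101
step 3: 1001100000
step 4: 0110010001
step 5: 0001111010
step 6: 1010110010
step 7: 0010001110
step 8: 1111010100
position 5 holds 0

0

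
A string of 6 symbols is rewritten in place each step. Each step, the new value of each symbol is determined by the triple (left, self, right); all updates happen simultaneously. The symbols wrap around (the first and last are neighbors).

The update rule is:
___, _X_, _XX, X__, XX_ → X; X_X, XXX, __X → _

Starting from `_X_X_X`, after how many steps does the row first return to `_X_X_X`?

_X_X_X

1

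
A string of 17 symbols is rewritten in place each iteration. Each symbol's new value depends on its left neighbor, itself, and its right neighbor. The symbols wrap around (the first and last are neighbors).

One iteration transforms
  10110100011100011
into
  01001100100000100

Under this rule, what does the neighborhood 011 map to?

At position 2 the neighborhood is 011; the next row has 0 there.

0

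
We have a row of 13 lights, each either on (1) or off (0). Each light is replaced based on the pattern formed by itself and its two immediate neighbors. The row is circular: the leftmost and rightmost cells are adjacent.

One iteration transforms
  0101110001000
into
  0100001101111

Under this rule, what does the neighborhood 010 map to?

At position 1 the neighborhood is 010; the next row has 1 there.

1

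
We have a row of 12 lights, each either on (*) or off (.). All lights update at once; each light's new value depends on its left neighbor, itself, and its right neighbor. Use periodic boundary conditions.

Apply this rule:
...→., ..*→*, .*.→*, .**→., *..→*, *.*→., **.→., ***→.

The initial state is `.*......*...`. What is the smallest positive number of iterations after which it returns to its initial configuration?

***....***..
...*..*...**
*.******.*..
*........***
.*......*...

5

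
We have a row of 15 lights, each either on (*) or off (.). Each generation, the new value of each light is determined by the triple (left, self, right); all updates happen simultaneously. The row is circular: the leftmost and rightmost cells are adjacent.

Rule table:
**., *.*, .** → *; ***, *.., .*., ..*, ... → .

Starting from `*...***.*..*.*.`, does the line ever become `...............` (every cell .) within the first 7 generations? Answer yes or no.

yes

....*.**....*.*
.....***.....*.
.....*.*.......
......*........
...............
all cells are . at generation 5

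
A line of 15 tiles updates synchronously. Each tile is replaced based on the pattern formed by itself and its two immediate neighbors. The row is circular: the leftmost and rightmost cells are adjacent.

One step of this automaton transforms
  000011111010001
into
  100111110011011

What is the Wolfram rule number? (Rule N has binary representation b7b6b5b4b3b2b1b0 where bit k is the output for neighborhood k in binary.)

position 5: 111 → 1  (bit 7 = 1)
position 8: 110 → 0  (bit 6 = 0)
position 9: 101 → 0  (bit 5 = 0)
position 0: 100 → 1  (bit 4 = 1)
position 4: 011 → 1  (bit 3 = 1)
position 10: 010 → 1  (bit 2 = 1)
position 3: 001 → 1  (bit 1 = 1)
position 1: 000 → 0  (bit 0 = 0)
bits b7..b0 = 10011110 = 158

158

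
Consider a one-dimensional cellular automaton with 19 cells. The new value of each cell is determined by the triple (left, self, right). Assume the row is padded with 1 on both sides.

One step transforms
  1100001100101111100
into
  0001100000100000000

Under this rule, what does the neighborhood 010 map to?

At position 10 the neighborhood is 010; the next row has 1 there.

1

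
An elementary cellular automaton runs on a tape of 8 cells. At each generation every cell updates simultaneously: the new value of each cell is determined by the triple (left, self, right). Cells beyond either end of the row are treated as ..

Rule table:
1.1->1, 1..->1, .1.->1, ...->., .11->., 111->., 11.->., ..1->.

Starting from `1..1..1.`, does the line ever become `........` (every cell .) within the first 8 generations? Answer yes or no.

11.11.11
..1..1..
..11.11.
....1..1
....11.1
......11
........
all cells are . at generation 7

yes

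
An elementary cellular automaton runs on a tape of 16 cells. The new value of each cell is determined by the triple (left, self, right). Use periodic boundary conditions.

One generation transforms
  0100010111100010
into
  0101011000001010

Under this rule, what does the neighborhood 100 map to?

At position 2 the neighborhood is 100; the next row has 0 there.

0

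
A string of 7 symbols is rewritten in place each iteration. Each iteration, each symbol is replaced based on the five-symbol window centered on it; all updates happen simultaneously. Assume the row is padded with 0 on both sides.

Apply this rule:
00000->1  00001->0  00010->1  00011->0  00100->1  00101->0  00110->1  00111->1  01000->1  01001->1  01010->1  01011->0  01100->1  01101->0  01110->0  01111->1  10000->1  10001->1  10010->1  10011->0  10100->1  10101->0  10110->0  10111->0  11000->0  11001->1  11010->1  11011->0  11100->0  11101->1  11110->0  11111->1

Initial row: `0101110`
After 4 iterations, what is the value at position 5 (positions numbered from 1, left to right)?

1000000
1111111
1111100
1110001
position 5 holds 0

0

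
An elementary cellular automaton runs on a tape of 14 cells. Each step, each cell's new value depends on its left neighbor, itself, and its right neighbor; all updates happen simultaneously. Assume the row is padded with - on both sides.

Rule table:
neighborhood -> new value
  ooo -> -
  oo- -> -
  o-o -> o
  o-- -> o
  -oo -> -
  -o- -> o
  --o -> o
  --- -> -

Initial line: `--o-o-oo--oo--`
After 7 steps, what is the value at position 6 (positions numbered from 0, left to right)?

o

-ooooo--oo--o-
o-----oo--oooo
oo---o--oo----
--o-oooo--o---
-ooo----oooo--
o---o--o----o-
oo-oooooo--ooo
position 6 holds o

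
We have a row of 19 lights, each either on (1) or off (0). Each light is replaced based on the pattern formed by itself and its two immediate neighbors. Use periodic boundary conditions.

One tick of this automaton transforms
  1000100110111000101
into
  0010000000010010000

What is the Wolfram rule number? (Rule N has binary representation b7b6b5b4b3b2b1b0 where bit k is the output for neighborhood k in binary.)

129

position 11: 111 → 1  (bit 7 = 1)
position 0: 110 → 0  (bit 6 = 0)
position 9: 101 → 0  (bit 5 = 0)
position 1: 100 → 0  (bit 4 = 0)
position 7: 011 → 0  (bit 3 = 0)
position 4: 010 → 0  (bit 2 = 0)
position 3: 001 → 0  (bit 1 = 0)
position 2: 000 → 1  (bit 0 = 1)
bits b7..b0 = 10000001 = 129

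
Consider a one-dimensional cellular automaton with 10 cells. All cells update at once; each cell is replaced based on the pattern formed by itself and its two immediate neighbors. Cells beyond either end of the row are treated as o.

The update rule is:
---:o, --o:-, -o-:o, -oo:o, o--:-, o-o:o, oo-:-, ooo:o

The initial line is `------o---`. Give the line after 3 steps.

step 1: -oooo-o-o-
step 2: oooo-ooooo
step 3: ooo-oooooo

ooo-oooooo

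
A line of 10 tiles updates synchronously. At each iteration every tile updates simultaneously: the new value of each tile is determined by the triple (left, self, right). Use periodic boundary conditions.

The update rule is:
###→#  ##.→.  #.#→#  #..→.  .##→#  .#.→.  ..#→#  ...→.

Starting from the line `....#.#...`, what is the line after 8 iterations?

......#.#.

iteration 1: ...#.#....
iteration 2: ..#.#.....
iteration 3: .#.#......
iteration 4: #.#.......
iteration 5: .#.......#
iteration 6: #.......#.
iteration 7: .......#.#
iteration 8: ......#.#.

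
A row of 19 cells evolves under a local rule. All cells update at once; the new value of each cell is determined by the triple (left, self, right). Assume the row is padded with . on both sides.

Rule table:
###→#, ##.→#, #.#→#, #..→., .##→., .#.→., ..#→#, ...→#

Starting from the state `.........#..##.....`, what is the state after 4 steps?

#########..#.#.####
.########.#.#.#.###
#.########.#.#.#.##
.#.########.#.#.#.#

.#.########.#.#.#.#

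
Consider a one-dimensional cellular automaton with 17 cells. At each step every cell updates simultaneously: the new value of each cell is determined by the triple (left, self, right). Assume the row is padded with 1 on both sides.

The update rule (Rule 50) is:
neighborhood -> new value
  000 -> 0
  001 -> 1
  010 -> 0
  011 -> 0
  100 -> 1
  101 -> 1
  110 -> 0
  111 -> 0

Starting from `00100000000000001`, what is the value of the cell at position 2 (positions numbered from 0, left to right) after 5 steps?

11010000000000010
00101000000000101
11010100000001010
00101010000010101
11010101000101010
position 2 holds 0

0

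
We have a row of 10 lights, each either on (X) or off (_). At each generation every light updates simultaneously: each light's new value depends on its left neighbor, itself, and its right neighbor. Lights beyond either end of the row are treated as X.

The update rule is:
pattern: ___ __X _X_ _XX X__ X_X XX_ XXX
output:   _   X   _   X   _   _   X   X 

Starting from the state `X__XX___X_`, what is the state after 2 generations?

X_XXX_X__X

X_XXX__X__
X_XXX_X__X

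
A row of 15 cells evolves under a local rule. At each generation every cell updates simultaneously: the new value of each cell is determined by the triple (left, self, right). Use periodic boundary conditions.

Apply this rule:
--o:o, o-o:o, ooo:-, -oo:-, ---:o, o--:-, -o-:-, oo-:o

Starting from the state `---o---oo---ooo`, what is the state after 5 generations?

-oo--oo-o-oo--o
o-o-o-oo-o-o-o-
-o-o-o-oo-o-o-o
o-o-o-o-oo-o-o-
-o-o-o-o-oo-o-o

-o-o-o-o-oo-o-o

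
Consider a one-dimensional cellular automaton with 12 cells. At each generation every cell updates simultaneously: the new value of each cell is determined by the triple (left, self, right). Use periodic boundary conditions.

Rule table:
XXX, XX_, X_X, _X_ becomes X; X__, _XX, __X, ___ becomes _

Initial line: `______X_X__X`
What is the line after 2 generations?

_______XX__X

______XXX__X
_______XX__X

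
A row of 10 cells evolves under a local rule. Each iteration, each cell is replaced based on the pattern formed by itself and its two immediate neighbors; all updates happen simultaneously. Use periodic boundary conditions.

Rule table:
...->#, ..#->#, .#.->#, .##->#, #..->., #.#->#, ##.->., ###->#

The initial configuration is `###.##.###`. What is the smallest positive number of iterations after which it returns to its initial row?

iteration 1: ##.##.####
iteration 2: #.##.#####
iteration 3: .##.######
iteration 4: ##.######.
iteration 5: #.######.#
iteration 6: .######.##
iteration 7: ######.##.
iteration 8: #####.##.#
iteration 9: ####.##.##
iteration 10: ###.##.###

10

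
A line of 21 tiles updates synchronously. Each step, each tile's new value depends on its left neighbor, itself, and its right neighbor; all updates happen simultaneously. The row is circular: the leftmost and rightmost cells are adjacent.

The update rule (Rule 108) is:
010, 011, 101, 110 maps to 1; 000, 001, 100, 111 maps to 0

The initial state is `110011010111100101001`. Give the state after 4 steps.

010011111100100111001
110010000100100101001
010010000100100111001
110010000100100101001

110010000100100101001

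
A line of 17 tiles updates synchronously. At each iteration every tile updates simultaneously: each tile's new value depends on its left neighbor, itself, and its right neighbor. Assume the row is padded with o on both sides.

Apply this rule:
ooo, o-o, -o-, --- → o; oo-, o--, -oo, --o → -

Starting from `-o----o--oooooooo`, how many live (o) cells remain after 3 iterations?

9

oo-oo-o---ooooooo
o-o--oo-o--oooooo
-oo----oo---ooooo
count of o: 9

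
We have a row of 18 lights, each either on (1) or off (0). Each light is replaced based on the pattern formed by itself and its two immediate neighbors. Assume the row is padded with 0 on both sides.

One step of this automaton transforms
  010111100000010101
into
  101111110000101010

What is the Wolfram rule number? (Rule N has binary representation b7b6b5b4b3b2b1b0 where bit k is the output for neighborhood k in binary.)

250

position 4: 111 → 1  (bit 7 = 1)
position 6: 110 → 1  (bit 6 = 1)
position 2: 101 → 1  (bit 5 = 1)
position 7: 100 → 1  (bit 4 = 1)
position 3: 011 → 1  (bit 3 = 1)
position 1: 010 → 0  (bit 2 = 0)
position 0: 001 → 1  (bit 1 = 1)
position 8: 000 → 0  (bit 0 = 0)
bits b7..b0 = 11111010 = 250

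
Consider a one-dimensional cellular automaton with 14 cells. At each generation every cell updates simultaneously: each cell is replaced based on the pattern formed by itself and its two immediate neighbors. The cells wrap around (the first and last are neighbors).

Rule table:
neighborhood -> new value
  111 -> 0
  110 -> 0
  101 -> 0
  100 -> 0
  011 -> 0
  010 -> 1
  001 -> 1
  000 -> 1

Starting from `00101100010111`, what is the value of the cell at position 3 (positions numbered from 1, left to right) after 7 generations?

0

01100001110000
10001110000111
00110000111000
11000111000011
00011000011100
11100011100001
00001100001110
position 3 holds 0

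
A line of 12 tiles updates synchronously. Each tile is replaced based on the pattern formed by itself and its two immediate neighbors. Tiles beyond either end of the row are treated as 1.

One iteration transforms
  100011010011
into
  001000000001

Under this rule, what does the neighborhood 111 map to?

1

At position 11 the neighborhood is 111; the next row has 1 there.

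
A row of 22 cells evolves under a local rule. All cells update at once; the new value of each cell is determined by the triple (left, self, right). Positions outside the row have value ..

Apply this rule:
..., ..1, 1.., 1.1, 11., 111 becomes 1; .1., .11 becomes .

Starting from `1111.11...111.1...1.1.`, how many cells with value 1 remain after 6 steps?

16

.1111.1111.111.111.1.1
1.1111.1111.111.111.1.
.1.1111.1111.111.111.1
1.1.1111.1111.111.111.
.1.1.1111.1111.111.111
1.1.1.1111.1111.111.11
count of 1: 16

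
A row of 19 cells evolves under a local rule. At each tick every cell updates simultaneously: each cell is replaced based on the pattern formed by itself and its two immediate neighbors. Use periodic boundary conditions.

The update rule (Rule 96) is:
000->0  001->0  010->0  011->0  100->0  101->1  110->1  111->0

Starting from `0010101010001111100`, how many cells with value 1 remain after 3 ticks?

0001010100000000100
0000101000000000000
0000010000000000000
count of 1: 1

1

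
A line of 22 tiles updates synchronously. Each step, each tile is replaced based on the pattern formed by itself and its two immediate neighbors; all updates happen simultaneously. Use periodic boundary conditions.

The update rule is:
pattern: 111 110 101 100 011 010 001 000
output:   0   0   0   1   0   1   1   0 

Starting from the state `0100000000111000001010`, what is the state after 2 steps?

0001000011101110100000

1110000001000100011011
0001000011101110100000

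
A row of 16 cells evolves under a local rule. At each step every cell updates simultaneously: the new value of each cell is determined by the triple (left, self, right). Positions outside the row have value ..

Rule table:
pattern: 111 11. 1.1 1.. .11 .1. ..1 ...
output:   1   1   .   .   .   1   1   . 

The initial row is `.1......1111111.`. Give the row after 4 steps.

11.....1.111111.
.1....11..11111.
11...1.1.1.1111.
.1..11.1.1..111.

.1..11.1.1..111.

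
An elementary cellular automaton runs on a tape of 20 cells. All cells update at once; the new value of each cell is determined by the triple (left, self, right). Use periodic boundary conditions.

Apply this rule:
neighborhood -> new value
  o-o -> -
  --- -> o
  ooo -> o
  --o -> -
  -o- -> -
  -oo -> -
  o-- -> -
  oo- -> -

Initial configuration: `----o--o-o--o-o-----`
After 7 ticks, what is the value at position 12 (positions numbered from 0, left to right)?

-

tick 1: ooo-------------oooo
tick 2: oo--ooooooooooo--ooo
tick 3: o----ooooooooo----oo
tick 4: --oo--ooooooo--oo--o
tick 5: -------ooooo--------
tick 6: oooooo--ooo--ooooooo
tick 7: ooooo----o----oooooo
position 12 holds -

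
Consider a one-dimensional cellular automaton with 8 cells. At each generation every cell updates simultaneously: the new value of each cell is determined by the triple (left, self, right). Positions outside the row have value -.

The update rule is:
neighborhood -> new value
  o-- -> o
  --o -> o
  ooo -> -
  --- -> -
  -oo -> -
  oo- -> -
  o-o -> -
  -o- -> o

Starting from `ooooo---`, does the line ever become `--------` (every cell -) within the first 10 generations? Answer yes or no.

generation 1: -----o--
generation 2: ----ooo-
generation 3: ---o---o
generation 4: --ooo-oo
generation 5: -o------
generation 6: ooo-----
generation 7: ---o----
generation 8: --ooo---
generation 9: -o---o--
generation 10: ooo-ooo-
generation 10 is ooo-ooo-, still not uniform -

no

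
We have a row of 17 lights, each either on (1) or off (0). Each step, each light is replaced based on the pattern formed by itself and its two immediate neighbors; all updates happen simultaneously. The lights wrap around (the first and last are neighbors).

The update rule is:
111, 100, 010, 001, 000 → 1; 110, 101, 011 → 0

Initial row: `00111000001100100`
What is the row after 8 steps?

11010111110011111
10010011101101111
01111101000000111
00111001111111010
11010110111110011
10010000011101101
01111111101000000
10111111001111111

10111111001111111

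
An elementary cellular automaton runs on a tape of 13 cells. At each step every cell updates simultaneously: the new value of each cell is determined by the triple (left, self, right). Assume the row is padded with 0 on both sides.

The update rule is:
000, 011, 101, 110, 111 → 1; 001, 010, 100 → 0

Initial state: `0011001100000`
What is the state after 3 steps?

1011001101111
0111001111111
0111001111111

0111001111111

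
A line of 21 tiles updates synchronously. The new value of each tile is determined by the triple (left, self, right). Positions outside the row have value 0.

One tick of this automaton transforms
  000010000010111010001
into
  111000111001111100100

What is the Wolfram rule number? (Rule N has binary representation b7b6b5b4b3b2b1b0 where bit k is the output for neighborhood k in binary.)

233

position 13: 111 → 1  (bit 7 = 1)
position 14: 110 → 1  (bit 6 = 1)
position 11: 101 → 1  (bit 5 = 1)
position 5: 100 → 0  (bit 4 = 0)
position 12: 011 → 1  (bit 3 = 1)
position 4: 010 → 0  (bit 2 = 0)
position 3: 001 → 0  (bit 1 = 0)
position 0: 000 → 1  (bit 0 = 1)
bits b7..b0 = 11101001 = 233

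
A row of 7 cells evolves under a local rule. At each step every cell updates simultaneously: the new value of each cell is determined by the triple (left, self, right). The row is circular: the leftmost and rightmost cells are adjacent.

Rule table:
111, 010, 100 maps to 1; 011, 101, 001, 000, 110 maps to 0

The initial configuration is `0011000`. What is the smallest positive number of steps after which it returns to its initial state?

step 1: 0000100
step 2: 0000110
step 3: 0000001
step 4: 1000001
step 5: 0100000
step 6: 0110000
step 7: 0001000
step 8: 0001100
step 9: 0000010
step 10: 0000011
step 11: 1000000
step 12: 1100000
step 13: 0010000
step 14: 0011000

14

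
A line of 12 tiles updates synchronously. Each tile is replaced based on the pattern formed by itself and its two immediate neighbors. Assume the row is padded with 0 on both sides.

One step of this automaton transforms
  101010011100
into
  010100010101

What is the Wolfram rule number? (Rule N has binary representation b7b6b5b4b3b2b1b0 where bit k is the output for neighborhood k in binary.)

position 8: 111 → 0  (bit 7 = 0)
position 9: 110 → 1  (bit 6 = 1)
position 1: 101 → 1  (bit 5 = 1)
position 5: 100 → 0  (bit 4 = 0)
position 7: 011 → 1  (bit 3 = 1)
position 0: 010 → 0  (bit 2 = 0)
position 6: 001 → 0  (bit 1 = 0)
position 11: 000 → 1  (bit 0 = 1)
bits b7..b0 = 01101001 = 105

105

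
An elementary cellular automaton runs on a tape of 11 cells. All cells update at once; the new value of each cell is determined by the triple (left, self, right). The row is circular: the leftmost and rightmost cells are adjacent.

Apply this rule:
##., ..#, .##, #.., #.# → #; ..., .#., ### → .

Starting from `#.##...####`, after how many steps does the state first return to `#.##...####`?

11

#####.##...
#...#####.#
##.##...###
.#####.##..
##...#####.
###.##...##
..#####.##.
.##...#####
####.##...#
...#####.##
#.##...####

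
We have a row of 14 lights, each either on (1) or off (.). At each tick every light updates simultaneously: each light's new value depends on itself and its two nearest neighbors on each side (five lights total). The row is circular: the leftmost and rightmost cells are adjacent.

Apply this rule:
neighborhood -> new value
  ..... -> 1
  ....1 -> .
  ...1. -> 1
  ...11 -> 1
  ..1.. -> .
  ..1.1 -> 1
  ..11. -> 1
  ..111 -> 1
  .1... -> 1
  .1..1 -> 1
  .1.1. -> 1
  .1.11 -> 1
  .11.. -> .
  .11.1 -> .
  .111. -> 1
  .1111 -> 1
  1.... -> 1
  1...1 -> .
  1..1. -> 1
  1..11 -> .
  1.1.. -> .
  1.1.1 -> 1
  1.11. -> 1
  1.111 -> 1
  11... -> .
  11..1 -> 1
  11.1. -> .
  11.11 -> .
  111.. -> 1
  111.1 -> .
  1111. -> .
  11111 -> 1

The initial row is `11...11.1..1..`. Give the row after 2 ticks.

1...11...11.1.
.1.11...11..11

.1.11...11..11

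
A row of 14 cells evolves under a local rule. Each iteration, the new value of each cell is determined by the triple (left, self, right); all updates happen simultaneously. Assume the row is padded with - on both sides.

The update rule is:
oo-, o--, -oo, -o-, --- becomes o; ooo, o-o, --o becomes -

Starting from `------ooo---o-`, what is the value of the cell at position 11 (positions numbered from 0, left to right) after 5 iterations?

-

ooooo-o-ooo-oo
o---o-o-o-o-oo
ooo-o-o-o-o-oo
o-o-o-o-o-o-oo
o-o-o-o-o-o-oo
position 11 holds -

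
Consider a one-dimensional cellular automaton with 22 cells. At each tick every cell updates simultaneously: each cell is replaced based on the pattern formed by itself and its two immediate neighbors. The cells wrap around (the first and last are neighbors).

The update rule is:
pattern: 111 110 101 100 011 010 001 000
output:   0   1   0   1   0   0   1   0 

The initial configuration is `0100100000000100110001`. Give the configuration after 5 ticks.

0011010000001011011010
0101001000010001001001
0000110100101010110110
0001010011000000010011
1010001101100000101101

1010001101100000101101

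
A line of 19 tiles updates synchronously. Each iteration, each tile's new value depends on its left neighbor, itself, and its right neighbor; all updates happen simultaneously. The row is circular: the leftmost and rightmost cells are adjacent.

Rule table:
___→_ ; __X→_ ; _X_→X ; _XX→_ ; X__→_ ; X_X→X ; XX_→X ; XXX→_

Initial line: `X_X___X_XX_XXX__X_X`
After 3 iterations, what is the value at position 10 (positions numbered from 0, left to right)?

iteration 1: XXX___XX_XX__X__XX_
iteration 2: __X____XX_X__X___XX
iteration 3: __X_____XXX__X____X
position 10 holds X

X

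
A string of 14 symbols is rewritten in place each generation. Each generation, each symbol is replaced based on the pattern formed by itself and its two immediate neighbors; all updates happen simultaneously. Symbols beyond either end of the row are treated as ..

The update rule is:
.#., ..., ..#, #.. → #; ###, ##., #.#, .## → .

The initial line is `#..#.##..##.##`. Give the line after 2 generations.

....###..#####

generation 1: ####...##.....
generation 2: ....###..#####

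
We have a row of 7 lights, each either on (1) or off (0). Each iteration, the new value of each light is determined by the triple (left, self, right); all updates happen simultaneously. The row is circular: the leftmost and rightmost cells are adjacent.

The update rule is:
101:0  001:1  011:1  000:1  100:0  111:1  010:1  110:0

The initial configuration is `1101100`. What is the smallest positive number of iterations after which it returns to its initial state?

1001001
0011011
0110010
1100110
1001100
1011001
0010011
0110110
1100100
1001101
0011001
0110011
0100110
1101100

14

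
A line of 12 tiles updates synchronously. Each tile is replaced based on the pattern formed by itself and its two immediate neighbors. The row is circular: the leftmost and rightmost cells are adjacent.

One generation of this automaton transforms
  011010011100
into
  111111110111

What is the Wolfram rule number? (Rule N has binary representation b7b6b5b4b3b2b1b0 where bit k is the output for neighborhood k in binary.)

127

position 8: 111 → 0  (bit 7 = 0)
position 2: 110 → 1  (bit 6 = 1)
position 3: 101 → 1  (bit 5 = 1)
position 5: 100 → 1  (bit 4 = 1)
position 1: 011 → 1  (bit 3 = 1)
position 4: 010 → 1  (bit 2 = 1)
position 0: 001 → 1  (bit 1 = 1)
position 11: 000 → 1  (bit 0 = 1)
bits b7..b0 = 01111111 = 127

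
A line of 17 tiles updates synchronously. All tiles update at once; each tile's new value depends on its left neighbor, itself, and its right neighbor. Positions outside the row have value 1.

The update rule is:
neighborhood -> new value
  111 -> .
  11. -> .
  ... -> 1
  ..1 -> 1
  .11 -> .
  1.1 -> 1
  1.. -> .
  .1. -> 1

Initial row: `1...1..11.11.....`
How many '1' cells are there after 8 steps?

8

..111.1..1...1111
.1...11.11.11....
11.11..1..1...111
..1...11.11.11...
.11.11..1..1...11
1..1...11.11.11..
..11.11..1..1...1
.1..1...11.11.11.
count of 1: 8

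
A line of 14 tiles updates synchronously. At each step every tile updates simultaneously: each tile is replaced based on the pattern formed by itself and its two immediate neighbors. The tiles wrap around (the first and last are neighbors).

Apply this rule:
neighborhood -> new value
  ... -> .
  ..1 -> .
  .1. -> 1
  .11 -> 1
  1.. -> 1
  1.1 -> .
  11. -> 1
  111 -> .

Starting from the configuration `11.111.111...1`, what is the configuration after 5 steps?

.1.1.1.1.1.1.1

.1.1.1.1.11..1
.1.1.1.1.111.1
.1.1.1.1.1.1.1
.1.1.1.1.1.1.1  (fixed point — unchanged through step 5)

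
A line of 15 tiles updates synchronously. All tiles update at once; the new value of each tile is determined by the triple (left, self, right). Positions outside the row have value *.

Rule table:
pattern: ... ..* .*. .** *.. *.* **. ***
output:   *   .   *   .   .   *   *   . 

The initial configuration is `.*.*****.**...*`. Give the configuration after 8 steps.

***....**.*.*..
..*.**..*****..
..**.*......*..
...***.****.*..
.*...**...***..
**.*..*.*...*..
.***..***.*.*..
*..*....*****..

*..*....*****..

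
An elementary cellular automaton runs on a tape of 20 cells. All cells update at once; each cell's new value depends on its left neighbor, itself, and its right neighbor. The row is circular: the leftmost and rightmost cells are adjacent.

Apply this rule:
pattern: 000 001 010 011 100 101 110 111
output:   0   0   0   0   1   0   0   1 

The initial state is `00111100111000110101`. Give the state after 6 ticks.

00000100000100001000

10011010010100000000
01000001000010000000
00100000100001000000
00010000010000100000
00001000001000010000
00000100000100001000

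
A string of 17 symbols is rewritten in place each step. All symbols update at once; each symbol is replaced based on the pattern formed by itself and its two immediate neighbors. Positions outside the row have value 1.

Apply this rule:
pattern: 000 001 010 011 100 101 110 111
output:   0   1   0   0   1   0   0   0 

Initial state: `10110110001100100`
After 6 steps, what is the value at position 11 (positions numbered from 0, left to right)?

00000001010011011
10000010001100000
01000101010010001
00101000001101010
11000100010000000
00101010101000001
position 11 holds 0

0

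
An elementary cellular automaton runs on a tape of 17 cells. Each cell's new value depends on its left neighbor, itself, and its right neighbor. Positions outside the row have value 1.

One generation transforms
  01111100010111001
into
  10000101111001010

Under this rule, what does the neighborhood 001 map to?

1

At position 8 the neighborhood is 001; the next row has 1 there.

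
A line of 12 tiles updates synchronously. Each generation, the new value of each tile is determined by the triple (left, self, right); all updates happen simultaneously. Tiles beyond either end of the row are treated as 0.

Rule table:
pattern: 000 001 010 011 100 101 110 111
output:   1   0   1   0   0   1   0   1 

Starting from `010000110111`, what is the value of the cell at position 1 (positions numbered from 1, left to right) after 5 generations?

generation 1: 010110001010
generation 2: 011000101110
generation 3: 000010110100
generation 4: 111011001101
generation 5: 010100000011
position 1 holds 0

0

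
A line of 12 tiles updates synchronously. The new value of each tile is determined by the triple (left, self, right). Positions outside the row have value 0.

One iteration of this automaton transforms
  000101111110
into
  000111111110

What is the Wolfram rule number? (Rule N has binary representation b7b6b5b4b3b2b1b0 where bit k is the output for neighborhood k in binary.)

position 6: 111 → 1  (bit 7 = 1)
position 10: 110 → 1  (bit 6 = 1)
position 4: 101 → 1  (bit 5 = 1)
position 11: 100 → 0  (bit 4 = 0)
position 5: 011 → 1  (bit 3 = 1)
position 3: 010 → 1  (bit 2 = 1)
position 2: 001 → 0  (bit 1 = 0)
position 0: 000 → 0  (bit 0 = 0)
bits b7..b0 = 11101100 = 236

236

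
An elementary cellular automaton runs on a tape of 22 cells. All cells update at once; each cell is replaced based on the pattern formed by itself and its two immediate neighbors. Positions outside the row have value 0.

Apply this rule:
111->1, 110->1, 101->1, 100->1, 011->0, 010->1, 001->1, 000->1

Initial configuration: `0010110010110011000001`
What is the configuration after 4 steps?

1101111011111011101111

step 1: 1111011111011101111111
step 2: 0111101111101110111111
step 3: 1011110111110111011111
step 4: 1101111011111011101111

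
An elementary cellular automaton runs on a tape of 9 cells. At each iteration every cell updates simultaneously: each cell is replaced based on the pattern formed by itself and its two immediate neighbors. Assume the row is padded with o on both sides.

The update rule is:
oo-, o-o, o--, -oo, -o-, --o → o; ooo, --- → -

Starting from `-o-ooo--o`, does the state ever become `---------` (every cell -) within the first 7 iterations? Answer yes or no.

oooo-oooo
---ooo---
o-oo-oo-o
ooooooooo
---------
all cells are - at iteration 5

yes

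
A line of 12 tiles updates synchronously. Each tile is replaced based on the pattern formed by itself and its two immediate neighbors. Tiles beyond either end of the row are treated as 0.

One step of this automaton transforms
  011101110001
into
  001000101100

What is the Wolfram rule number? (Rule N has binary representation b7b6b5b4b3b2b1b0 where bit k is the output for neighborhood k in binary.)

145

position 2: 111 → 1  (bit 7 = 1)
position 3: 110 → 0  (bit 6 = 0)
position 4: 101 → 0  (bit 5 = 0)
position 8: 100 → 1  (bit 4 = 1)
position 1: 011 → 0  (bit 3 = 0)
position 11: 010 → 0  (bit 2 = 0)
position 0: 001 → 0  (bit 1 = 0)
position 9: 000 → 1  (bit 0 = 1)
bits b7..b0 = 10010001 = 145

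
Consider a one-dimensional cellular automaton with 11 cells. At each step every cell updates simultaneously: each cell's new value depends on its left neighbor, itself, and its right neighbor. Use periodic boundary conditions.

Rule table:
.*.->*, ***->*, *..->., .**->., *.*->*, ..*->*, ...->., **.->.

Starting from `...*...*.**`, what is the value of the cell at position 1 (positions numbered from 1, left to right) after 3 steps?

..**..***..
.*...*.*...
**..****...
position 1 holds *

*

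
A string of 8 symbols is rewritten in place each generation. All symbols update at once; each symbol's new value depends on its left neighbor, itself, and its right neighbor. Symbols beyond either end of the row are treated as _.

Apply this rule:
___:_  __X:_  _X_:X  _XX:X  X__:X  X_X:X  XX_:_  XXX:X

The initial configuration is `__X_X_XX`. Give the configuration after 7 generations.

generation 1: __XXXXX_
generation 2: __XXXX_X
generation 3: __XXX_XX
generation 4: __XX_XX_
generation 5: __X_XX_X
generation 6: __XXX_XX  (repeats generation 3; period 3)
generation 7: __XX_XX_

__XX_XX_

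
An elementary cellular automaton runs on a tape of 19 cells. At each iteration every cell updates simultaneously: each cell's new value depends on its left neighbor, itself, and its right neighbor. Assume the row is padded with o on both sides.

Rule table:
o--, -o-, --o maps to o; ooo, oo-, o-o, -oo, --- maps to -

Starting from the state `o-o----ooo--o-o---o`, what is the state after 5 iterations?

--oo--o---ooo-oo-o-
oo--oooo-o-------o-
--oo-----oo-----oo-
oo--o---o--o---o---
--oooo-oooooo-ooo-o

--oooo-oooooo-ooo-o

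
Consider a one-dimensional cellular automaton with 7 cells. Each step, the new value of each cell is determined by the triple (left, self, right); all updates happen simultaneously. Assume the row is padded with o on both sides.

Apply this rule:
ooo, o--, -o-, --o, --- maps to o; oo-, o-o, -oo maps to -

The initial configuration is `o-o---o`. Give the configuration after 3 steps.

o----oo

--oooo-
oo-oo--
o----oo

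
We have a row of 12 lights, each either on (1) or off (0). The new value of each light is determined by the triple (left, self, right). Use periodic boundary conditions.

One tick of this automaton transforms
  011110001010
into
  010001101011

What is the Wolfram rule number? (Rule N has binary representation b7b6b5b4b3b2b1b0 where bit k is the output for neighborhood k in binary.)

position 2: 111 → 0  (bit 7 = 0)
position 4: 110 → 0  (bit 6 = 0)
position 9: 101 → 0  (bit 5 = 0)
position 5: 100 → 1  (bit 4 = 1)
position 1: 011 → 1  (bit 3 = 1)
position 8: 010 → 1  (bit 2 = 1)
position 0: 001 → 0  (bit 1 = 0)
position 6: 000 → 1  (bit 0 = 1)
bits b7..b0 = 00011101 = 29

29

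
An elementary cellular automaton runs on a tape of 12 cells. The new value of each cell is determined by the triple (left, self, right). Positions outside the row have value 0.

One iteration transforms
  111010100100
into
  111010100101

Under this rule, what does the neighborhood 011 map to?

At position 0 the neighborhood is 011; the next row has 1 there.

1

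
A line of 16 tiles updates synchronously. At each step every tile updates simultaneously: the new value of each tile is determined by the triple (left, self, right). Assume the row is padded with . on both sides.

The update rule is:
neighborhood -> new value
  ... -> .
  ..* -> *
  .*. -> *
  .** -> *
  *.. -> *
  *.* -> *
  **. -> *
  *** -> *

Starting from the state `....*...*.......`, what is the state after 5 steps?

**************..

step 1: ...***.***......
step 2: ..*********.....
step 3: .***********....
step 4: *************...
step 5: **************..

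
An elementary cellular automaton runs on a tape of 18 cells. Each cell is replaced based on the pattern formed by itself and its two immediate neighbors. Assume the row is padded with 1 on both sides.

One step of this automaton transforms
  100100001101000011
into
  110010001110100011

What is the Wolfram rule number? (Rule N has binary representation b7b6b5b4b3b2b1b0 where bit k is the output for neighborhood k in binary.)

248

position 17: 111 → 1  (bit 7 = 1)
position 0: 110 → 1  (bit 6 = 1)
position 10: 101 → 1  (bit 5 = 1)
position 1: 100 → 1  (bit 4 = 1)
position 8: 011 → 1  (bit 3 = 1)
position 3: 010 → 0  (bit 2 = 0)
position 2: 001 → 0  (bit 1 = 0)
position 5: 000 → 0  (bit 0 = 0)
bits b7..b0 = 11111000 = 248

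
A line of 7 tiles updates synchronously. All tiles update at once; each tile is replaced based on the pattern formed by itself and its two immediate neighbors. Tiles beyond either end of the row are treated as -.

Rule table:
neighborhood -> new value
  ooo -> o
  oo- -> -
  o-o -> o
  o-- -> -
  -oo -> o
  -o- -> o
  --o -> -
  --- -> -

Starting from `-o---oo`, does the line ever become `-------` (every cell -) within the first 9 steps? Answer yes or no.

no

-o---o-
-o---o-  (fixed point — unchanged through step 9)
step 9 is -o---o-, still not uniform -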